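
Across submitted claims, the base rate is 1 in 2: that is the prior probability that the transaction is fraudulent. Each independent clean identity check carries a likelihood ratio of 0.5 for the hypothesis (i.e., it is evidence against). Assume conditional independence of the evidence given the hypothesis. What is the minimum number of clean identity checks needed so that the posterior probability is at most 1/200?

Prior odds = 0.5/0.5 = 1.
Likelihood ratio per clean identity check = 0.5.
Target odds: 0.005 ÷ 0.995 = 1/199.
Require 0.5ⁿ ≤ 1/199 ÷ 1 = 1/199.
0.5⁷ = 0.0078125 is still above 1/199 but 0.5⁸ = 0.00390625 is at or below it, so n = 8.

8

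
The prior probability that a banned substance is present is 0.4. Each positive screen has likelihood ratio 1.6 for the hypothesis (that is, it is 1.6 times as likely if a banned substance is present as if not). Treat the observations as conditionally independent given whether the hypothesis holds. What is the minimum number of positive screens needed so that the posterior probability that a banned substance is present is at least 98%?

10

Prior odds = 0.4/0.6 = 2/3.
Likelihood ratio per positive screen = 1.6.
Target odds: 0.98 ÷ 0.02 = 49.
Need (2/3) × 1.6ⁿ ≥ 49, i.e. 1.6ⁿ ≥ 73.5.
1.6⁹ = 134217728/1953125 falls short of 73.5 but 1.6¹⁰ ≈109.951 reaches it, so n = 10.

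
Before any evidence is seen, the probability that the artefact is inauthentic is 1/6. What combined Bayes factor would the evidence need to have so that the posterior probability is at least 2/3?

10

Prior odds = (1/6)/(5/6) = 0.2.
Target odds = (2/3)/(1/3) = 2.
Required Bayes factor = 2 ÷ 0.2 = 10.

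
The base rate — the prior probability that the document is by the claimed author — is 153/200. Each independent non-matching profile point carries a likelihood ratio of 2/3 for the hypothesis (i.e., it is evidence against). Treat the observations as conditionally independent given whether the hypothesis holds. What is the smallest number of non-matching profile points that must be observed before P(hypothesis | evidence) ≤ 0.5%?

16

Prior odds = 0.765/0.235 = 153/47.
Likelihood ratio per non-matching profile point = 2/3.
Target odds: 0.005 ÷ 0.995 = 1/199.
Need (153/47) × (2/3)ⁿ ≤ 1/199, i.e. (2/3)ⁿ ≤ 47/30447.
(2/3)¹⁵ = 32768/14348907 is still above 47/30447 but (2/3)¹⁶ = 65536/43046721 is at or below it, so n = 16.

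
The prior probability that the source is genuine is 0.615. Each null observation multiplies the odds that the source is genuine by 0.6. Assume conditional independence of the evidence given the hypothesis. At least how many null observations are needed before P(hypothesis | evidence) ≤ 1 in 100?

Prior odds: 0.615 ÷ 0.385 = 123/77.
Likelihood ratio per null observation = 0.6.
Target odds: 0.01 ÷ 0.99 = 1/99.
Require 0.6ⁿ ≤ 1/99 ÷ (123/77) = 7/1107.
0.6⁹ = 19683/1953125 is still above 7/1107 but 0.6¹⁰ = 59049/9765625 is at or below it, so n = 10.

10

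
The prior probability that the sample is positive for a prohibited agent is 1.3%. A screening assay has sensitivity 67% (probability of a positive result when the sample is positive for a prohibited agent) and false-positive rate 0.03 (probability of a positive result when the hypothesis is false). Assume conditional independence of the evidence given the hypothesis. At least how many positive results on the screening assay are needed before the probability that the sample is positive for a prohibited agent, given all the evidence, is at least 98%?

3

Prior odds = 0.013/0.987 = 13/987.
Likelihood ratio of a positive result = 0.67/0.03 = 67/3.
Target odds: 0.98 ÷ 0.02 = 49.
Need (13/987) × (67/3)ⁿ ≥ 49, i.e. (67/3)ⁿ ≥ 48363/13.
(67/3)² = 4489/9 falls short of 48363/13 but (67/3)³ = 300763/27 reaches it, so n = 3.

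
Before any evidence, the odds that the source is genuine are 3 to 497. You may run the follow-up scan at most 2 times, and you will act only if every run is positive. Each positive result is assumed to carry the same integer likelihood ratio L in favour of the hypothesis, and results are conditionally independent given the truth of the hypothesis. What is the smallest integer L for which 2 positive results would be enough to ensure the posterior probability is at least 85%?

31

Prior odds = 3/497.
Target odds = 0.85/0.15 = 17/3.
Need L² ≥ 17/3 ÷ (3/497) = 8449/9.
30² = 900 < 8449/9 ≤ 961 = 31², so L = 31.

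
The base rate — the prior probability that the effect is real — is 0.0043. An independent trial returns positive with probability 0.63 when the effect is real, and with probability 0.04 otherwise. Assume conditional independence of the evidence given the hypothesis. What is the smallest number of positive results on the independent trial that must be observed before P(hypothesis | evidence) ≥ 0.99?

4

Prior odds = 0.0043/0.9957 = 43/9957.
Likelihood ratio of a positive result = 0.63/0.04 = 15.75.
Target posterior odds = 0.99/0.01 = 99.
Require 15.75ⁿ ≥ 99 ÷ (43/9957) = 985743/43.
15.75³ = 3906.984375 falls short of 985743/43 but 15.75⁴ = 15752961/256 reaches it, so n = 4.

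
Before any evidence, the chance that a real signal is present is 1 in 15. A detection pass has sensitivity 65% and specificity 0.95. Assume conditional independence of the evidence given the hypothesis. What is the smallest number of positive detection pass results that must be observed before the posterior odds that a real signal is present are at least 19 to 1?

Prior odds = (1/15)/(14/15) = 1/14.
False-positive rate = 1 − 0.95 = 0.05; likelihood ratio of a positive = 0.65/0.05 = 13.
Target odds = 19.
Need (1/14) × 13ⁿ ≥ 19, i.e. 13ⁿ ≥ 266.
13² = 169 falls short of 266 but 13³ = 2197 reaches it, so n = 3.

3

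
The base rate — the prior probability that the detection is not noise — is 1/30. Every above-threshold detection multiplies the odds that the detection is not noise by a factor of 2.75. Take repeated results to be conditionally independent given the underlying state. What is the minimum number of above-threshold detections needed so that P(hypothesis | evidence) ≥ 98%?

8

Prior odds: (1/30) ÷ (29/30) = 1/29.
Likelihood ratio per above-threshold detection = 2.75.
Target odds: 0.98 ÷ 0.02 = 49.
Require 2.75ⁿ ≥ 49 ÷ (1/29) = 1421.
2.75⁷ = 19487171/16384 falls short of 1421 but 2.75⁸ = 214358881/65536 reaches it, so n = 8.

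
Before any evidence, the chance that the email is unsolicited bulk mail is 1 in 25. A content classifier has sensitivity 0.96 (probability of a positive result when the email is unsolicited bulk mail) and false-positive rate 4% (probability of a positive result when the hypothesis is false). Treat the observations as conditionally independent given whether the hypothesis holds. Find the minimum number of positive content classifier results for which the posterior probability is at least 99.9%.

Prior odds = 0.04/0.96 = 1/24.
Likelihood ratio of a positive result = 0.96/0.04 = 24.
Target odds: 0.999 ÷ 0.001 = 999.
Need (1/24) × 24ⁿ ≥ 999, i.e. 24ⁿ ≥ 23976.
24³ = 13824 falls short of 23976 but 24⁴ = 331776 reaches it, so n = 4.

4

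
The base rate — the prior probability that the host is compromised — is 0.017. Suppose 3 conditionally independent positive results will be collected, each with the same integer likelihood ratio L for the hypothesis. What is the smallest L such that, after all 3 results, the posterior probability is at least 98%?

Prior odds = 0.017/0.983 = 17/983.
Target odds = 0.98/0.02 = 49.
Need L³ ≥ 49 ÷ (17/983) = 48167/17.
14³ = 2744 < 48167/17 ≤ 3375 = 15³, so L = 15.

15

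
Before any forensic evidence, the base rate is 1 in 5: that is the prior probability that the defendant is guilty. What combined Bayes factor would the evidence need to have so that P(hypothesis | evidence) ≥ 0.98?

Prior odds = 0.2/0.8 = 0.25.
Target odds = 0.98/0.02 = 49.
Required Bayes factor = 49 ÷ 0.25 = 196.

196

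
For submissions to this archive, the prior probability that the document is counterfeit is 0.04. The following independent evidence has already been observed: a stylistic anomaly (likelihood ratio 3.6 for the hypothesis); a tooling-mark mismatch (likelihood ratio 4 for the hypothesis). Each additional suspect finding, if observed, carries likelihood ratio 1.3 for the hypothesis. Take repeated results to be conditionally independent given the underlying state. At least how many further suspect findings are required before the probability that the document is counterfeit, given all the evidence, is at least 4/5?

Prior odds = 0.04/0.96 = 1/24.
Combined Bayes factor of the evidence already in hand = 3.6 × 4 = 14.4.
Odds after that evidence = (1/24) × 14.4 = 0.6.
Target odds = 0.8/0.2 = 4.
Need 1.3ⁿ ≥ 4 ÷ 0.6 = 20/3.
1.3⁷ = 62748517/10000000 falls short of 20/3 but 1.3⁸ = 815730721/100000000 reaches it, so n = 8.

8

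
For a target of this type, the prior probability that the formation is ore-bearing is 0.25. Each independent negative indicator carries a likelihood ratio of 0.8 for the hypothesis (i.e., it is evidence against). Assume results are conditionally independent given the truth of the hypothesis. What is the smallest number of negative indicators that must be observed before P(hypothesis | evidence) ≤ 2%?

Prior odds = 0.25/0.75 = 1/3.
Likelihood ratio per negative indicator = 0.8.
Target posterior odds = 0.02/0.98 = 1/49.
Require 0.8ⁿ ≤ 1/49 ÷ (1/3) = 3/49.
0.8¹² = 16777216/244140625 is still above 3/49 but 0.8¹³ ≈0.0549756 is at or below it, so n = 13.

13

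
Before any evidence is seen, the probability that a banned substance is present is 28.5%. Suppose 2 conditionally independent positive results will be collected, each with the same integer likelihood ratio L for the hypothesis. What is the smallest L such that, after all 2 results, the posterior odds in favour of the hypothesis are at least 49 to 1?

Prior odds = 0.285/0.715 = 57/143.
Target odds = 49.
Need L² ≥ 49 ÷ (57/143) = 7007/57.
11² = 121 < 7007/57 ≤ 144 = 12², so L = 12.

12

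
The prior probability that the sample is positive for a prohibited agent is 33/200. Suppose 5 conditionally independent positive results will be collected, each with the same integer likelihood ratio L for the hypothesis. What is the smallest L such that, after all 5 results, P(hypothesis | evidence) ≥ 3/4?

2

Prior odds = 0.165/0.835 = 33/167.
Target odds = 0.75/0.25 = 3.
Need L⁵ ≥ 3 ÷ (33/167) = 167/11.
1⁵ = 1 < 167/11 ≤ 32 = 2⁵, so L = 2.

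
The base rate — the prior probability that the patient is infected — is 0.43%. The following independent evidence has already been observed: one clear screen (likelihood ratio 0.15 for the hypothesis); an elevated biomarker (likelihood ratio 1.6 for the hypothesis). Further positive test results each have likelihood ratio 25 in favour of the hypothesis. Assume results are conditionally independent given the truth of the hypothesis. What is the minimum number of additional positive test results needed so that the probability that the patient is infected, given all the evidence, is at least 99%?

4

Prior odds = 0.0043/0.9957 = 43/9957.
Combined Bayes factor of the evidence already in hand = 0.15 × 1.6 = 0.24.
Odds after that evidence = (43/9957) × 0.24 = 86/82975.
Target odds = 0.99/0.01 = 99.
Need 25ⁿ ≥ 99 ÷ (86/82975) = 8214525/86.
25³ = 15625 falls short of 8214525/86 but 25⁴ = 390625 reaches it, so n = 4.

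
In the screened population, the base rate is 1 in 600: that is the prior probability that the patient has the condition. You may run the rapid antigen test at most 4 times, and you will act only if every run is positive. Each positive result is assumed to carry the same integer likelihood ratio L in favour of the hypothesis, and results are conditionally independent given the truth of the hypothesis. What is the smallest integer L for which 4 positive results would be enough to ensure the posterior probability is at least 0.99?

Prior odds = (1/600)/(599/600) = 1/599.
Target odds = 0.99/0.01 = 99.
Need L⁴ ≥ 99 ÷ (1/599) = 59301.
15⁴ = 50625 < 59301 ≤ 65536 = 16⁴, so L = 16.

16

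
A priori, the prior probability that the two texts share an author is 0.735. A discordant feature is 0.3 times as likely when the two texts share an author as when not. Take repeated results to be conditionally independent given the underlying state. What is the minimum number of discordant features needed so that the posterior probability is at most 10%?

3

Prior odds: 0.735 ÷ 0.265 = 147/53.
Likelihood ratio per discordant feature = 0.3.
Target posterior odds = 0.1/0.9 = 1/9.
Need (147/53) × 0.3ⁿ ≤ 1/9, i.e. 0.3ⁿ ≤ 53/1323.
0.3² = 0.09 is still above 53/1323 but 0.3³ = 0.027 is at or below it, so n = 3.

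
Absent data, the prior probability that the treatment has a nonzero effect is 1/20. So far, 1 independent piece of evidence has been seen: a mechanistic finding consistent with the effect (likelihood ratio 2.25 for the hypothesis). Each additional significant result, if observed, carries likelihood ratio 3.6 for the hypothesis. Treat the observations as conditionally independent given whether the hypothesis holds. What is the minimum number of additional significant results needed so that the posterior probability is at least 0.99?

6

Prior odds = 0.05/0.95 = 1/19.
Bayes factor of the evidence already in hand = 2.25.
Odds after that evidence = (1/19) × 2.25 = 9/76.
Target odds = 0.99/0.01 = 99.
Need 3.6ⁿ ≥ 99 ÷ (9/76) = 836.
3.6⁵ = 604.66176 falls short of 836 but 3.6⁶ = 34012224/15625 reaches it, so n = 6.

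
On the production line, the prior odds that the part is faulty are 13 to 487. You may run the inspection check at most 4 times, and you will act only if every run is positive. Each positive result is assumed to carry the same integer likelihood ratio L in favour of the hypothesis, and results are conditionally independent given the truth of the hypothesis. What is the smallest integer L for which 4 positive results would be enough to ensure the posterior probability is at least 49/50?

Prior odds = 13/487.
Target odds = 0.98/0.02 = 49.
Need L⁴ ≥ 49 ÷ (13/487) = 23863/13.
6⁴ = 1296 < 23863/13 ≤ 2401 = 7⁴, so L = 7.

7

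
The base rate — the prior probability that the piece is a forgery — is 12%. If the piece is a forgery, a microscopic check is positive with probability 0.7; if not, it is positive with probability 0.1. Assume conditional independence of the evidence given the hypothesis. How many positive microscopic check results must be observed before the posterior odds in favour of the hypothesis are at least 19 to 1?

3

Prior odds = 0.12/0.88 = 3/22.
Likelihood ratio of a positive = 0.7/0.1 = 7.
Target odds = 19.
Require 7ⁿ ≥ 19 ÷ (3/22) = 418/3.
7² = 49 falls short of 418/3 but 7³ = 343 reaches it, so n = 3.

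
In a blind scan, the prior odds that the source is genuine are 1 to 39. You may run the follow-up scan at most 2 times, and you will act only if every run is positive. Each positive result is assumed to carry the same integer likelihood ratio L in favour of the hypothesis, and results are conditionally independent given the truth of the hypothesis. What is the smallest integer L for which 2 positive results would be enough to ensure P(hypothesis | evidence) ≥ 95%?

Prior odds = 1/39.
Target odds = 0.95/0.05 = 19.
Need L² ≥ 19 ÷ (1/39) = 741.
27² = 729 < 741 ≤ 784 = 28², so L = 28.

28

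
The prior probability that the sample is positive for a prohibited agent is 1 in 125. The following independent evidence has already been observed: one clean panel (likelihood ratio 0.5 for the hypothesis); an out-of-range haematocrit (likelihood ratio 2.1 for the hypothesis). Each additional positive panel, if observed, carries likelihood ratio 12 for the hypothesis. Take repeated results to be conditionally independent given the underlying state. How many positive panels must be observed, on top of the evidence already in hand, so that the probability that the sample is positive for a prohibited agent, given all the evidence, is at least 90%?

3

Prior odds = 0.008/0.992 = 1/124.
Combined Bayes factor of the evidence already in hand = 0.5 × 2.1 = 1.05.
Odds after that evidence = (1/124) × 1.05 = 21/2480.
Target odds = 0.9/0.1 = 9.
Need 12ⁿ ≥ 9 ÷ (21/2480) = 7440/7.
12² = 144 falls short of 7440/7 but 12³ = 1728 reaches it, so n = 3.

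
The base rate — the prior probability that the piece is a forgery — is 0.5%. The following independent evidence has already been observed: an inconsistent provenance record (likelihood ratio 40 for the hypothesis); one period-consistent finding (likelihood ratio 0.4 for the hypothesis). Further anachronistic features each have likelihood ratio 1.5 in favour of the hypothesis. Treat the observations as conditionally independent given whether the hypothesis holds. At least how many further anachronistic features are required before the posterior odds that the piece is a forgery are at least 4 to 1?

10

Prior odds = 0.005/0.995 = 1/199.
Combined Bayes factor of the evidence already in hand = 40 × 0.4 = 16.
Odds after that evidence = (1/199) × 16 = 16/199.
Target odds = 4.
Need 1.5ⁿ ≥ 4 ÷ (16/199) = 49.75.
1.5⁹ = 19683/512 falls short of 49.75 but 1.5¹⁰ = 59049/1024 reaches it, so n = 10.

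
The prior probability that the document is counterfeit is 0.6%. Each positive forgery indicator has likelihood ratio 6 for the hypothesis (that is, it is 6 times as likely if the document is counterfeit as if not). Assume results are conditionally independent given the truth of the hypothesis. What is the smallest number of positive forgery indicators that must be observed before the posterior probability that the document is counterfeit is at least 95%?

Prior odds = 0.006/0.994 = 3/497.
Likelihood ratio per positive forgery indicator = 6.
Target odds: 0.95 ÷ 0.05 = 19.
Need (3/497) × 6ⁿ ≥ 19, i.e. 6ⁿ ≥ 9443/3.
6⁴ = 1296 falls short of 9443/3 but 6⁵ = 7776 reaches it, so n = 5.

5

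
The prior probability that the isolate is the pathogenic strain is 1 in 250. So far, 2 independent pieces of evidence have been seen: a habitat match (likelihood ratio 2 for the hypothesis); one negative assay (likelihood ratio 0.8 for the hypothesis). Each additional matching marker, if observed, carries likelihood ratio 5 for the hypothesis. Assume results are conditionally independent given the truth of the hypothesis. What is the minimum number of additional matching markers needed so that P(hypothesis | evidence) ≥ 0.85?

5

Prior odds = 0.004/0.996 = 1/249.
Combined Bayes factor of the evidence already in hand = 2 × 0.8 = 1.6.
Odds after that evidence = (1/249) × 1.6 = 8/1245.
Target odds = 0.85/0.15 = 17/3.
Need 5ⁿ ≥ 17/3 ÷ (8/1245) = 881.875.
5⁴ = 625 falls short of 881.875 but 5⁵ = 3125 reaches it, so n = 5.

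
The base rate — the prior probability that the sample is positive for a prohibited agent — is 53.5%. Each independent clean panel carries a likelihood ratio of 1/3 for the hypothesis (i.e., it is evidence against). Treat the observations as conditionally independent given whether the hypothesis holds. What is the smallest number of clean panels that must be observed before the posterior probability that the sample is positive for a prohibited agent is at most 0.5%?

5

Prior odds: 0.535 ÷ 0.465 = 107/93.
Likelihood ratio per clean panel = 1/3.
Target posterior odds = 0.005/0.995 = 1/199.
Need (107/93) × (1/3)ⁿ ≤ 1/199, i.e. (1/3)ⁿ ≤ 93/21293.
(1/3)⁴ = 1/81 is still above 93/21293 but (1/3)⁵ = 1/243 is at or below it, so n = 5.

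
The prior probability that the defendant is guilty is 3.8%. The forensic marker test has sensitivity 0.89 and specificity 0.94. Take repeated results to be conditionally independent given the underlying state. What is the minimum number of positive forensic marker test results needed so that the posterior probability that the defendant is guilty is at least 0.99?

Prior odds: 0.038 ÷ 0.962 = 19/481.
False-positive rate = 1 − 0.94 = 0.06; likelihood ratio of a positive = 0.89/0.06 = 89/6.
Target odds: 0.99 ÷ 0.01 = 99.
Require (89/6)ⁿ ≥ 99 ÷ (19/481) = 47619/19.
(89/6)² = 7921/36 falls short of 47619/19 but (89/6)³ = 704969/216 reaches it, so n = 3.

3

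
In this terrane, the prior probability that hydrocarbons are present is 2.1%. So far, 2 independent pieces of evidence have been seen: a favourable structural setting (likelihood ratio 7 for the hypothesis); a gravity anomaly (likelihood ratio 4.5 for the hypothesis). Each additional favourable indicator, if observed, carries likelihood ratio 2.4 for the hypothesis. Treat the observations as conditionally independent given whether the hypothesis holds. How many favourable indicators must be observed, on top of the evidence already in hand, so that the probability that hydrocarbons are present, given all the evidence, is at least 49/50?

5

Prior odds = 0.021/0.979 = 21/979.
Combined Bayes factor of the evidence already in hand = 7 × 4.5 = 31.5.
Odds after that evidence = (21/979) × 31.5 = 1323/1958.
Target odds = 0.98/0.02 = 49.
Need 2.4ⁿ ≥ 49 ÷ (1323/1958) = 1958/27.
2.4⁴ = 33.1776 falls short of 1958/27 but 2.4⁵ = 79.62624 reaches it, so n = 5.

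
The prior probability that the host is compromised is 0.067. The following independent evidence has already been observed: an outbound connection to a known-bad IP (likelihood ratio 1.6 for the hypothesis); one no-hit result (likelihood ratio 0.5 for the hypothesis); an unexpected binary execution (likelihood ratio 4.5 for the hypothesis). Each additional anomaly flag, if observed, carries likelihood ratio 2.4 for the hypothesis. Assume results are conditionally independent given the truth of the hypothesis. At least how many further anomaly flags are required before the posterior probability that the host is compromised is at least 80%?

4

Prior odds = 0.067/0.933 = 67/933.
Combined Bayes factor of the evidence already in hand = 1.6 × 0.5 × 4.5 = 3.6.
Odds after that evidence = (67/933) × 3.6 = 402/1555.
Target odds = 0.8/0.2 = 4.
Need 2.4ⁿ ≥ 4 ÷ (402/1555) = 3110/201.
2.4³ = 13.824 falls short of 3110/201 but 2.4⁴ = 33.1776 reaches it, so n = 4.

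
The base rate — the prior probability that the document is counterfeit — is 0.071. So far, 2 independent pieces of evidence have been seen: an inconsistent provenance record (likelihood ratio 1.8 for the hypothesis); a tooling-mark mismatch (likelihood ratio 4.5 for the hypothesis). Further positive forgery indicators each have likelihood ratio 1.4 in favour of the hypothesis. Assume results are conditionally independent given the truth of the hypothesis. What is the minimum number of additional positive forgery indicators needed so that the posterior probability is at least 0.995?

18

Prior odds = 0.071/0.929 = 71/929.
Combined Bayes factor of the evidence already in hand = 1.8 × 4.5 = 8.1.
Odds after that evidence = (71/929) × 8.1 = 5751/9290.
Target odds = 0.995/0.005 = 199.
Need 1.4ⁿ ≥ 199 ÷ (5751/9290) = 1848710/5751.
1.4¹⁷ ≈304.913 falls short of 1848710/5751 but 1.4¹⁸ ≈426.879 reaches it, so n = 18.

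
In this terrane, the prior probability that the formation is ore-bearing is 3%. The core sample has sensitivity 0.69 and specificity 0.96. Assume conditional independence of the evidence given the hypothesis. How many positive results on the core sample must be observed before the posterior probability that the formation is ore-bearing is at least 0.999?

4

Prior odds: 0.03 ÷ 0.97 = 3/97.
False-positive rate = 1 − 0.96 = 0.04; likelihood ratio of a positive = 0.69/0.04 = 17.25.
Target posterior odds = 0.999/0.001 = 999.
Require 17.25ⁿ ≥ 999 ÷ (3/97) = 32301.
17.25³ = 5132.953125 falls short of 32301 but 17.25⁴ = 22667121/256 reaches it, so n = 4.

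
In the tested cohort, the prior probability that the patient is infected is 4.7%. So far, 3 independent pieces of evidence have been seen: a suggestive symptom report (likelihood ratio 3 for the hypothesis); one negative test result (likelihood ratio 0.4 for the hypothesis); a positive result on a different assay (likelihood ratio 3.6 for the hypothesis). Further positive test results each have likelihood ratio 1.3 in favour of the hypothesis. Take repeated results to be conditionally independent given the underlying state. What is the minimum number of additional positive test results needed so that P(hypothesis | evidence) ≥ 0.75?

Prior odds = 0.047/0.953 = 47/953.
Combined Bayes factor of the evidence already in hand = 3 × 0.4 × 3.6 = 4.32.
Odds after that evidence = (47/953) × 4.32 = 5076/23825.
Target odds = 0.75/0.25 = 3.
Need 1.3ⁿ ≥ 3 ÷ (5076/23825) = 23825/1692.
1.3¹⁰ ≈13.7858 falls short of 23825/1692 but 1.3¹¹ ≈17.9216 reaches it, so n = 11.

11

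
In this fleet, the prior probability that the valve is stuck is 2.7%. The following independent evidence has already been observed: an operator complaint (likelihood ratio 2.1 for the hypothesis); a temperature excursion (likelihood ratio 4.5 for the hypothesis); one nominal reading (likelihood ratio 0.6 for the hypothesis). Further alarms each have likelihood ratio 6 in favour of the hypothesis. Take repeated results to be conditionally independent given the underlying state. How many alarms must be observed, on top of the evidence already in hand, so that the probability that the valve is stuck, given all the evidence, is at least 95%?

3

Prior odds = 0.027/0.973 = 27/973.
Combined Bayes factor of the evidence already in hand = 2.1 × 4.5 × 0.6 = 5.67.
Odds after that evidence = (27/973) × 5.67 = 2187/13900.
Target odds = 0.95/0.05 = 19.
Need 6ⁿ ≥ 19 ÷ (2187/13900) = 264100/2187.
6² = 36 falls short of 264100/2187 but 6³ = 216 reaches it, so n = 3.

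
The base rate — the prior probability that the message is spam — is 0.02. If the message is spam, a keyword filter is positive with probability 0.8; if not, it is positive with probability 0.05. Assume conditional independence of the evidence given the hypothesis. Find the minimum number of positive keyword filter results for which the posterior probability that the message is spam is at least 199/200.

4

Prior odds = 0.02/0.98 = 1/49.
Likelihood ratio of a positive = 0.8/0.05 = 16.
Target posterior odds = 0.995/0.005 = 199.
Require 16ⁿ ≥ 199 ÷ (1/49) = 9751.
16³ = 4096 falls short of 9751 but 16⁴ = 65536 reaches it, so n = 4.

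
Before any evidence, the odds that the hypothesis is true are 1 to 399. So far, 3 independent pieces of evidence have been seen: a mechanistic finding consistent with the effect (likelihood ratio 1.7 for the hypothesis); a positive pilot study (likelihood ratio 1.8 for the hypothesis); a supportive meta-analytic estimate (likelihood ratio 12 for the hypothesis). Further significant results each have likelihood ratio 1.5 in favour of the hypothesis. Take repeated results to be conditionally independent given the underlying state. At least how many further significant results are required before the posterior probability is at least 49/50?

16

Prior odds = 1/399.
Combined Bayes factor of the evidence already in hand = 1.7 × 1.8 × 12 = 36.72.
Odds after that evidence = (1/399) × 36.72 = 306/3325.
Target odds = 0.98/0.02 = 49.
Need 1.5ⁿ ≥ 49 ÷ (306/3325) = 162925/306.
1.5¹⁵ = 14348907/32768 falls short of 162925/306 but 1.5¹⁶ = 43046721/65536 reaches it, so n = 16.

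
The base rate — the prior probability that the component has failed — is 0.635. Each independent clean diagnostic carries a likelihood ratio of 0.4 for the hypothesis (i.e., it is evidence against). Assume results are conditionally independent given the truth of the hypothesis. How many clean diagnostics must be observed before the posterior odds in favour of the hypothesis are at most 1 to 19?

4

Prior odds = 0.635/0.365 = 127/73.
Likelihood ratio per clean diagnostic = 0.4.
Target odds = 1/19.
Need (127/73) × 0.4ⁿ ≤ 1/19, i.e. 0.4ⁿ ≤ 73/2413.
0.4³ = 0.064 is still above 73/2413 but 0.4⁴ = 0.0256 is at or below it, so n = 4.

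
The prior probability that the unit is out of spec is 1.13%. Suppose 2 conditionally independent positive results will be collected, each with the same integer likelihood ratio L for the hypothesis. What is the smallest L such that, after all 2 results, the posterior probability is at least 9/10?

29

Prior odds = 0.0113/0.9887 = 113/9887.
Target odds = 0.9/0.1 = 9.
Need L² ≥ 9 ÷ (113/9887) = 88983/113.
28² = 784 < 88983/113 ≤ 841 = 29², so L = 29.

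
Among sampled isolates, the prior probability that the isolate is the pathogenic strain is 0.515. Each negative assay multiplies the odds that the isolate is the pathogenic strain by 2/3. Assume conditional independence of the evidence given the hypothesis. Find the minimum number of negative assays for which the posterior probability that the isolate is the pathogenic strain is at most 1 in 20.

8

Prior odds = 0.515/0.485 = 103/97.
Likelihood ratio per negative assay = 2/3.
Target odds: 0.05 ÷ 0.95 = 1/19.
Need (103/97) × (2/3)ⁿ ≤ 1/19, i.e. (2/3)ⁿ ≤ 97/1957.
(2/3)⁷ = 128/2187 is still above 97/1957 but (2/3)⁸ = 256/6561 is at or below it, so n = 8.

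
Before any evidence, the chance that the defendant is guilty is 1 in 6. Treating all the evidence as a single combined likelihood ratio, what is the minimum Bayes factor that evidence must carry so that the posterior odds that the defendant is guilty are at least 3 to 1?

Prior odds = (1/6)/(5/6) = 0.2.
Target odds = 3.
Required Bayes factor = 3 ÷ 0.2 = 15.

15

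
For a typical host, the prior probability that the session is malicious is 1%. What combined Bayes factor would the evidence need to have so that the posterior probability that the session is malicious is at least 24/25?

Prior odds = 0.01/0.99 = 1/99.
Target odds = 0.96/0.04 = 24.
Required Bayes factor = 24 ÷ (1/99) = 2376.

2376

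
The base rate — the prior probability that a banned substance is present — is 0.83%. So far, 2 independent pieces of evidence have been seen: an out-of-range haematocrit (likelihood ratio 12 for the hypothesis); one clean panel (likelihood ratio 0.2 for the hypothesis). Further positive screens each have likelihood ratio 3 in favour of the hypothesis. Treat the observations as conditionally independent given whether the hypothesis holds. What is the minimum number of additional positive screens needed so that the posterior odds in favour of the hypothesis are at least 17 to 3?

6

Prior odds = 0.0083/0.9917 = 83/9917.
Combined Bayes factor of the evidence already in hand = 12 × 0.2 = 2.4.
Odds after that evidence = (83/9917) × 2.4 = 996/49585.
Target odds = 17/3.
Need 3ⁿ ≥ 17/3 ÷ (996/49585) = 842945/2988.
3⁵ = 243 falls short of 842945/2988 but 3⁶ = 729 reaches it, so n = 6.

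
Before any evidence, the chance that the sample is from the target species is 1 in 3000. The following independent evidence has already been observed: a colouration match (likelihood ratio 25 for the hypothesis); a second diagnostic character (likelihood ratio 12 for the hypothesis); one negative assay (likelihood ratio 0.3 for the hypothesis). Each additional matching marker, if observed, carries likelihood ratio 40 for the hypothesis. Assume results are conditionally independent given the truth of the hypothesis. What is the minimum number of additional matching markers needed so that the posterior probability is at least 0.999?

3

Prior odds = (1/3000)/(2999/3000) = 1/2999.
Combined Bayes factor of the evidence already in hand = 25 × 12 × 0.3 = 90.
Odds after that evidence = (1/2999) × 90 = 90/2999.
Target odds = 0.999/0.001 = 999.
Need 40ⁿ ≥ 999 ÷ (90/2999) = 33288.9.
40² = 1600 falls short of 33288.9 but 40³ = 64000 reaches it, so n = 3.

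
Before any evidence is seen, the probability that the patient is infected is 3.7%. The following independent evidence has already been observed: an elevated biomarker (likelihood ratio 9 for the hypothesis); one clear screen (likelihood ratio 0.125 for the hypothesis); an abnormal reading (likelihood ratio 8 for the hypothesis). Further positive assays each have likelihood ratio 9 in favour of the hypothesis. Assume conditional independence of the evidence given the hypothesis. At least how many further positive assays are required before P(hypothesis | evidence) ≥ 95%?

Prior odds = 0.037/0.963 = 37/963.
Combined Bayes factor of the evidence already in hand = 9 × 0.125 × 8 = 9.
Odds after that evidence = (37/963) × 9 = 37/107.
Target odds = 0.95/0.05 = 19.
Need 9ⁿ ≥ 19 ÷ (37/107) = 2033/37.
9¹ = 9 falls short of 2033/37 but 9² = 81 reaches it, so n = 2.

2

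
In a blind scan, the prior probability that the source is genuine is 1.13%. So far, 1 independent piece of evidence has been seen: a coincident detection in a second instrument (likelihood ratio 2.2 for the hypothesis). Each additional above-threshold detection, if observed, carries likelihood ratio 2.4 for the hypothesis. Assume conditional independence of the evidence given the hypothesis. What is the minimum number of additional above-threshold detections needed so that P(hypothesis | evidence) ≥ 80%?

6

Prior odds = 0.0113/0.9887 = 113/9887.
Bayes factor of the evidence already in hand = 2.2.
Odds after that evidence = (113/9887) × 2.2 = 1243/49435.
Target odds = 0.8/0.2 = 4.
Need 2.4ⁿ ≥ 4 ÷ (1243/49435) = 197740/1243.
2.4⁵ = 79.62624 falls short of 197740/1243 but 2.4⁶ = 2985984/15625 reaches it, so n = 6.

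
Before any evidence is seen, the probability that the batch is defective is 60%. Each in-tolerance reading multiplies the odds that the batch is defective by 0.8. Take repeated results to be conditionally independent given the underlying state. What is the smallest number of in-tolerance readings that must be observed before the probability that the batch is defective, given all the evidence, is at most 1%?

Prior odds: 0.6 ÷ 0.4 = 1.5.
Likelihood ratio per in-tolerance reading = 0.8.
Target posterior odds = 0.01/0.99 = 1/99.
Need 1.5 × 0.8ⁿ ≤ 1/99, i.e. 0.8ⁿ ≤ 2/297.
0.8²² ≈0.0073787 is still above 2/297 but 0.8²³ ≈0.00590296 is at or below it, so n = 23.

23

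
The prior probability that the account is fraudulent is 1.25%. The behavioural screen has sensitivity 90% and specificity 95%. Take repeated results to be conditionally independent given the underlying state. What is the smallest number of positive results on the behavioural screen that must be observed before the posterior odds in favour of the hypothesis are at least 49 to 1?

3

Prior odds: 0.0125 ÷ 0.9875 = 1/79.
False-positive rate = 1 − 0.95 = 0.05; likelihood ratio of a positive = 0.9/0.05 = 18.
Target odds = 49.
Need (1/79) × 18ⁿ ≥ 49, i.e. 18ⁿ ≥ 3871.
18² = 324 falls short of 3871 but 18³ = 5832 reaches it, so n = 3.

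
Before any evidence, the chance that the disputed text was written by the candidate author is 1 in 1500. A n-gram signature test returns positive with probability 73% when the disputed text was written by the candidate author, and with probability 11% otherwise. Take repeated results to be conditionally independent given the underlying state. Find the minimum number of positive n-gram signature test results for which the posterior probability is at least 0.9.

Prior odds = (1/1500)/(1499/1500) = 1/1499.
Likelihood ratio of a positive result = 0.73/0.11 = 73/11.
Target odds: 0.9 ÷ 0.1 = 9.
Need (1/1499) × (73/11)ⁿ ≥ 9, i.e. (73/11)ⁿ ≥ 13491.
(73/11)⁵ ≈12872.1 falls short of 13491 but (73/11)⁶ ≈85424.2 reaches it, so n = 6.

6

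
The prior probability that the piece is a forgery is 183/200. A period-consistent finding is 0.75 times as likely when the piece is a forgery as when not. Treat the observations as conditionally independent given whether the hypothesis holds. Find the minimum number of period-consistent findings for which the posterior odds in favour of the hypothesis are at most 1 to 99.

Prior odds: 0.915 ÷ 0.085 = 183/17.
Likelihood ratio per period-consistent finding = 0.75.
Target odds = 1/99.
Need (183/17) × 0.75ⁿ ≤ 1/99, i.e. 0.75ⁿ ≤ 17/18117.
0.75²⁴ ≈0.00100339 is still above 17/18117 but 0.75²⁵ ≈0.000752543 is at or below it, so n = 25.

25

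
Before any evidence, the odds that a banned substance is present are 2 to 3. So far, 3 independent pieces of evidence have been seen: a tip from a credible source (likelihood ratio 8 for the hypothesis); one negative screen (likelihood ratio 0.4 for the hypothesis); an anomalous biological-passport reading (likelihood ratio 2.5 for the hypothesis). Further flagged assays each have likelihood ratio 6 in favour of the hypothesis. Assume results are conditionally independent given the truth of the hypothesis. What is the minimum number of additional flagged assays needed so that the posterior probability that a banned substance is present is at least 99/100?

2

Prior odds = 2/3.
Combined Bayes factor of the evidence already in hand = 8 × 0.4 × 2.5 = 8.
Odds after that evidence = (2/3) × 8 = 16/3.
Target odds = 0.99/0.01 = 99.
Need 6ⁿ ≥ 99 ÷ (16/3) = 18.5625.
6¹ = 6 falls short of 18.5625 but 6² = 36 reaches it, so n = 2.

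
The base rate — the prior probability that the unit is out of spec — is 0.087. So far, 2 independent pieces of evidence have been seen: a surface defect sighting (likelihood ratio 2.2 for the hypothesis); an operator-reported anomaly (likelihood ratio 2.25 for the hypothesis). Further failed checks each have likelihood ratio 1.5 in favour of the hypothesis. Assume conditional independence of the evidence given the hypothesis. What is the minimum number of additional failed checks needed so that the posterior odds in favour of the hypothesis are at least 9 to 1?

Prior odds = 0.087/0.913 = 87/913.
Combined Bayes factor of the evidence already in hand = 2.2 × 2.25 = 4.95.
Odds after that evidence = (87/913) × 4.95 = 783/1660.
Target odds = 9.
Need 1.5ⁿ ≥ 9 ÷ (783/1660) = 1660/87.
1.5⁷ = 17.0859375 falls short of 1660/87 but 1.5⁸ = 25.62890625 reaches it, so n = 8.

8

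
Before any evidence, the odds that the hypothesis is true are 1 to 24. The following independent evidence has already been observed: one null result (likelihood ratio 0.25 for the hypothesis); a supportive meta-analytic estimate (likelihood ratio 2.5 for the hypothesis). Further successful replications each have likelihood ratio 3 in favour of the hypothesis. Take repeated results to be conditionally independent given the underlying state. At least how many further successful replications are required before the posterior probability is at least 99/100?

8

Prior odds = 1/24.
Combined Bayes factor of the evidence already in hand = 0.25 × 2.5 = 0.625.
Odds after that evidence = (1/24) × 0.625 = 5/192.
Target odds = 0.99/0.01 = 99.
Need 3ⁿ ≥ 99 ÷ (5/192) = 3801.6.
3⁷ = 2187 falls short of 3801.6 but 3⁸ = 6561 reaches it, so n = 8.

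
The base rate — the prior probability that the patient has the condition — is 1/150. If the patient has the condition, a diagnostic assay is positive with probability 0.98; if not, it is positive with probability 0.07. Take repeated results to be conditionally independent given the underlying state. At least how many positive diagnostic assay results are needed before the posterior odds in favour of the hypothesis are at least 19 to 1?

4

Prior odds = (1/150)/(149/150) = 1/149.
Likelihood ratio of a positive = 0.98/0.07 = 14.
Target odds = 19.
Require 14ⁿ ≥ 19 ÷ (1/149) = 2831.
14³ = 2744 falls short of 2831 but 14⁴ = 38416 reaches it, so n = 4.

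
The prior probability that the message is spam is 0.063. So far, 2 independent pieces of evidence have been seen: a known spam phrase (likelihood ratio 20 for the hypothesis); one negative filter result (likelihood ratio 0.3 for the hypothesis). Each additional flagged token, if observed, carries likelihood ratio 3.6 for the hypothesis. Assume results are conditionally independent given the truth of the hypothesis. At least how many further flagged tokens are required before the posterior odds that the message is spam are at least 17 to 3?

3

Prior odds = 0.063/0.937 = 63/937.
Combined Bayes factor of the evidence already in hand = 20 × 0.3 = 6.
Odds after that evidence = (63/937) × 6 = 378/937.
Target odds = 17/3.
Need 3.6ⁿ ≥ 17/3 ÷ (378/937) = 15929/1134.
3.6² = 12.96 falls short of 15929/1134 but 3.6³ = 46.656 reaches it, so n = 3.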